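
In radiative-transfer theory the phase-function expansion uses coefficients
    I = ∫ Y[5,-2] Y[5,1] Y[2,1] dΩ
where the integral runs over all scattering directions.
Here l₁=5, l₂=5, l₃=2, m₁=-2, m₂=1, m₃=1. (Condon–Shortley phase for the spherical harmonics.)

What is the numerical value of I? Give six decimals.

0.104819

Checks pass: Σm=0; 12 even; l₃=2∈[0,10].
(2·5+1)(2·5+1)(2·2+1) = 605
Δ: 8! 2! 2! / 13! → 1/38610
sum: t=3:−1/2880 t=4:+1/576 t=5:−1/2880 = 1/960
3j²(5 5 2; 0 0 0) = Δ·Π!·Σ² = 10/429  (sign +1)
sum: t=5:−1/1440 t=6:+1/2880 = -1/2880
3j²(5 5 2; -2 1 1) = Δ·Π!·Σ² = 7/715  (sign +1)
combine: 4πI² = 605·10/429·7/715 = 70/507
take √, sign +1: I = 0.10481902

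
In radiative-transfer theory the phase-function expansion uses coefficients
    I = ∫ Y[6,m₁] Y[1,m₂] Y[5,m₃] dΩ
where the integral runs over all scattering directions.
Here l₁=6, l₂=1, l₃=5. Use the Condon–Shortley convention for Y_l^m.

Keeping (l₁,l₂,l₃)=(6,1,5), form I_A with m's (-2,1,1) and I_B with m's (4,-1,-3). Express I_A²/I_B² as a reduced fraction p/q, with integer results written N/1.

28/45

l's match ⇒ only the (l;m) 3-j factors differ between A and B.
A: triangle coeff Δ(6,1,5) = 1/858; Σ_t [2,2]: t=2:+1/34560 = 1/34560; (3j)²=14/429 [(6 1 5; -2 1 1)], sign=+1
B: triangle coeff Δ(6,1,5) = 1/858; Σ_t [0,0]: t=0:+1/161280 = 1/161280; (3j)²=15/286 [(6 1 5; 4 -1 -3)], sign=+1
I_A²/I_B² = (14/429)/(15/286) = 28/45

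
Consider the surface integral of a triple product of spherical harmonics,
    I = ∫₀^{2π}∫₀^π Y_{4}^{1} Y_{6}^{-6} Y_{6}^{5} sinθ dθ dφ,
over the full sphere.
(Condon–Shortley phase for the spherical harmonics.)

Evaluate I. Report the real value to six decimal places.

Rules hold: Σm=0, L=16 even, 2≤6≤10.
N = 9·13·13 = 1521
Δ = 4!·4!·8!/17! = 1/15315300
Racah Σ t=0..4: t=0:+1/829440 t=1:−1/25920 t=2:+1/9216 t=3:−1/25920 t=4:+1/829440 = 7/207360
⇒ 3j(4 6 6; 0 0 0)² = 28/2431, sgn +1
Racah Σ t=0..0: t=0:+1/5806080 = 1/5806080
⇒ 3j(4 6 6; 1 -6 5)² = 165/6188, sgn -1
4πI² = N·(3j₀)²·(3jₘ)² = 135/289
I = -1·√(0.467128/4π) = -0.19280266

-0.192803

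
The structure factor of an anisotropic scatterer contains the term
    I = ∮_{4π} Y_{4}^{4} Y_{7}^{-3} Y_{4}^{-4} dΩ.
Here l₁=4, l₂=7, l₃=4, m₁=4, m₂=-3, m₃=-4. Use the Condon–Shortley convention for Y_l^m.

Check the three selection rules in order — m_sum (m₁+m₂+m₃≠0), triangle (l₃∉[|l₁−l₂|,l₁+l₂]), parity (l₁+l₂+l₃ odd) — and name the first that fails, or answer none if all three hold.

m_sum

Σmᵢ = -3  ✗
l₃∈[|l₁−l₂|,l₁+l₂]=[3,11], have l₃=4
Σlᵢ = 15 ⇒ odd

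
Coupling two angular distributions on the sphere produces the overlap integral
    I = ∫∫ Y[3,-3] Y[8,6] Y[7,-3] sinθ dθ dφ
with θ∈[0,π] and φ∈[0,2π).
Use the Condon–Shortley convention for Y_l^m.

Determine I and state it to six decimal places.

Rules hold: Σm=0, L=18 even, 5≤7≤11.
N = 7·17·15 = 1785
Δ = 4!·2!·12!/19! = 1/5290740
Racah Σ t=1..3: t=1:−1/7257600 t=2:+1/2073600 t=3:−1/7257600 = 1/4838400
⇒ 3j(3 8 7; 0 0 0)² = 252/20995, sgn -1
Racah Σ t=4..4: t=4:+1/348364800 = 1/348364800
⇒ 3j(3 8 7; -3 6 -3)² = 11/646, sgn +1
4πI² = N·(3j₀)²·(3jₘ)² = 29106/79781
I = -1·√(0.364824/4π) = -0.17038705

-0.170387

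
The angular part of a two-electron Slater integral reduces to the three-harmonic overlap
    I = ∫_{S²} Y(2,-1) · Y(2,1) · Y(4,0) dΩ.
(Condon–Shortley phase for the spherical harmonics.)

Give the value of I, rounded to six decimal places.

0.161197

Rules hold: Σm=0, L=8 even, 0≤4≤4.
N = 5·5·9 = 225
Δ = 0!·4!·4!/9! = 1/630
Racah Σ t=0..0: t=0:+1/16 = 1/16
⇒ 3j(2 2 4; 0 0 0)² = 2/35, sgn +1
Racah Σ t=0..0: t=0:+1/36 = 1/36
⇒ 3j(2 2 4; -1 1 0)² = 8/315, sgn +1
4πI² = N·(3j₀)²·(3jₘ)² = 16/49
I = +1·√(0.326531/4π) = 0.16119702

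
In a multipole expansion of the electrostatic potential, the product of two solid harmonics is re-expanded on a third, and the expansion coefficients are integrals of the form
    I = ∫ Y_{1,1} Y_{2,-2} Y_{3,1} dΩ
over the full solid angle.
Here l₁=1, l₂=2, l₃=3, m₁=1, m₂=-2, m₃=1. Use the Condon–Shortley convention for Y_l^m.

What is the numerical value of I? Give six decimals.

-0.082589

Rules hold: Σm=0, L=6 even, 1≤3≤3.
N = 3·5·7 = 105
Δ = 0!·2!·4!/7! = 1/105
Racah Σ t=0..0: t=0:+1/4 = 1/4
⇒ 3j(1 2 3; 0 0 0)² = 3/35, sgn -1
Racah Σ t=0..0: t=0:+1/48 = 1/48
⇒ 3j(1 2 3; 1 -2 1)² = 1/105, sgn +1
4πI² = N·(3j₀)²·(3jₘ)² = 3/35
I = -1·√(0.0857143/4π) = -0.08258890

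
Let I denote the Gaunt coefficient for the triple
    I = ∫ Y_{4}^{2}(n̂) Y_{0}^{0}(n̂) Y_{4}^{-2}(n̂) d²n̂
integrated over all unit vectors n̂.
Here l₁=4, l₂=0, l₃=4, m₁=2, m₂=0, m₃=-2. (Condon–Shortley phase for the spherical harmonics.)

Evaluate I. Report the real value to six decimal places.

Rules hold: Σm=0, L=8 even, 4≤4≤4.
N = 9·1·9 = 81
Δ = 0!·8!·0!/9! = 1/9
Racah Σ t=0..0: t=0:+1/576 = 1/576
⇒ 3j(4 0 4; 0 0 0)² = 1/9, sgn +1
Racah Σ t=0..0: t=0:+1/1440 = 1/1440
⇒ 3j(4 0 4; 2 0 -2)² = 1/9, sgn +1
4πI² = N·(3j₀)²·(3jₘ)² = 1/1
I = +1·√(1/4π) = 0.28209479

0.282095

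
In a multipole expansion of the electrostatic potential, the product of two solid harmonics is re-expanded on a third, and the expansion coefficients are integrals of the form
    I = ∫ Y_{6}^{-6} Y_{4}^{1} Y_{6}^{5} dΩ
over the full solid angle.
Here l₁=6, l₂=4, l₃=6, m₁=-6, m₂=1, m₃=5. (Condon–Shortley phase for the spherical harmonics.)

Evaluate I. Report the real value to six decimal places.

Rules hold: Σm=0, L=16 even, 2≤6≤10.
N = 13·9·13 = 1521
Δ = 4!·8!·4!/17! = 1/15315300
Racah Σ t=0..4: t=0:+1/829440 t=1:−1/25920 t=2:+1/9216 t=3:−1/25920 t=4:+1/829440 = 7/207360
⇒ 3j(6 4 6; 0 0 0)² = 28/2431, sgn +1
Racah Σ t=4..4: t=4:+1/5806080 = 1/5806080
⇒ 3j(6 4 6; -6 1 5)² = 165/6188, sgn -1
4πI² = N·(3j₀)²·(3jₘ)² = 135/289
I = -1·√(0.467128/4π) = -0.19280266

-0.192803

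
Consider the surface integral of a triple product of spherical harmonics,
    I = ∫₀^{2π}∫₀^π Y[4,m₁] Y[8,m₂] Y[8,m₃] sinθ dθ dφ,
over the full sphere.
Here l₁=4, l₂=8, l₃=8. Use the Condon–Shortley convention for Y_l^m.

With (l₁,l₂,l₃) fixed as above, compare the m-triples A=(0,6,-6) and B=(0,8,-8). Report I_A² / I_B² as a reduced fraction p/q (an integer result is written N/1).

9/16

l's match ⇒ only the (l;m) 3-j factors differ between A and B.
A: triangle coeff Δ(4,8,8) = 1/185175900; Σ_t [2,4]: t=2:+1/7664025600 t=3:−1/1437004800 t=4:+1/4180377600 = -1/3065610240; (3j)²=13/1292 [(4 8 8; 0 6 -6)], sign=-1
B: triangle coeff Δ(4,8,8) = 1/185175900; Σ_t [4,4]: t=4:+1/275904921600 = 1/275904921600; (3j)²=52/2907 [(4 8 8; 0 8 -8)], sign=+1
I_A²/I_B² = (13/1292)/(52/2907) = 9/16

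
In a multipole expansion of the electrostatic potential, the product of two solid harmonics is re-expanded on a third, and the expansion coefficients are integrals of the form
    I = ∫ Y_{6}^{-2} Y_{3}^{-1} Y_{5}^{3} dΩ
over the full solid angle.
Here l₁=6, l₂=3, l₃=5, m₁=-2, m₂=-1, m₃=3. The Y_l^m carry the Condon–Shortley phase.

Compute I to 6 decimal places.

Rules hold: Σm=0, L=14 even, 3≤5≤9.
N = 13·7·11 = 1001
Δ = 4!·8!·2!/15! = 1/675675
Racah Σ t=1..3: t=1:−1/8640 t=2:+1/2304 t=3:−1/8640 = 7/34560
⇒ 3j(6 3 5; 0 0 0)² = 7/429, sgn -1
Racah Σ t=0..2: t=0:+1/1935360 t=1:−1/30240 t=2:+1/11520 = 1/18432
⇒ 3j(6 3 5; -2 -1 3)² = 7/429, sgn +1
4πI² = N·(3j₀)²·(3jₘ)² = 343/1287
I = -1·√(0.266511/4π) = -0.14563067

-0.145631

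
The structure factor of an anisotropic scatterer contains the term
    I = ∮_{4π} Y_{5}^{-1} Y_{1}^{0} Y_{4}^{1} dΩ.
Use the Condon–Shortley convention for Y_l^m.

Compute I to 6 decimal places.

-0.240571

Rules hold: Σm=0, L=10 even, 4≤4≤6.
N = 11·3·9 = 297
Δ = 2!·8!·0!/11! = 1/495
Racah Σ t=1..1: t=1:−1/576 = -1/576
⇒ 3j(5 1 4; 0 0 0)² = 5/99, sgn -1
Racah Σ t=1..1: t=1:−1/720 = -1/720
⇒ 3j(5 1 4; -1 0 1)² = 8/165, sgn +1
4πI² = N·(3j₀)²·(3jₘ)² = 8/11
I = -1·√(0.727273/4π) = -0.24057125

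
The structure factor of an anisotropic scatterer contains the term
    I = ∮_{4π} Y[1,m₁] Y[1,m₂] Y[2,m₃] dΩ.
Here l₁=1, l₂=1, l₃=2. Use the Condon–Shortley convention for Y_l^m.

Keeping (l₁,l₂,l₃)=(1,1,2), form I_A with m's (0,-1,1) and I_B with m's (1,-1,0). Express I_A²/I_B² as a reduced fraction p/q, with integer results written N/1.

Same 1,1,2: normalisation and zero-m 3j drop out of the ratio.
A: Δ: 0! 2! 2! / 5! → 1/30; sum: t=0:+1/2 = 1/2; 3j²(1 1 2; 0 -1 1) = Δ·Π!·Σ² = 1/10  (sign -1)
B: Δ: 0! 2! 2! / 5! → 1/30; sum: t=0:+1/4 = 1/4; 3j²(1 1 2; 1 -1 0) = Δ·Π!·Σ² = 1/30  (sign +1)
I_A²/I_B² = (1/10)/(1/30) = 3/1

3/1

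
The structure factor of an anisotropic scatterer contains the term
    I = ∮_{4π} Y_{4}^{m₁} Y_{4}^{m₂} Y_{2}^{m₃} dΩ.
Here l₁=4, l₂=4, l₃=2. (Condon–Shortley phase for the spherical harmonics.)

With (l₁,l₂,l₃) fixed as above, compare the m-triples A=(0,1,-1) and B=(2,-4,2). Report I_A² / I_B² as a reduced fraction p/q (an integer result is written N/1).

Shared (l₁,l₂,l₃)=(4,4,2): N and (l;000)² cancel in I_A²/I_B².
A: Δ = 6!·2!·2!/11! = 1/13860; Racah Σ t=3..4: t=3:−1/72 t=4:+1/96 = -1/288; ⇒ 3j(4 4 2; 0 1 -1)² = 1/462, sgn +1
B: Δ = 6!·2!·2!/11! = 1/13860; Racah Σ t=0..0: t=0:+1/2880 = 1/2880; ⇒ 3j(4 4 2; 2 -4 2)² = 2/165, sgn +1
I_A²/I_B² = (1/462)/(2/165) = 5/28

5/28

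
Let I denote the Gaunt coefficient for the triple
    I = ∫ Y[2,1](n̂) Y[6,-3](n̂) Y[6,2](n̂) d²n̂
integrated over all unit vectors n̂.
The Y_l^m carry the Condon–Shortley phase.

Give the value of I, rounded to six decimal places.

m-sum 0 ✓  L=14 even ✓  4≤6≤8 ✓
Π(2lᵢ+1) = 5×13×13 = 845
triangle coeff Δ(2,6,6) = 1/90090
Σ_t [0,2]: t=0:+1/69120 t=1:−1/14400 t=2:+1/69120 = -7/172800
(3j)²=14/715 [(2 6 6; 0 0 0)], sign=-1
Σ_t [0,1]: t=0:+1/60480 t=1:−1/161280 = 1/96768
(3j)²=15/1001 [(2 6 6; 1 -3 2)], sign=+1
⇒ 4πI² = 30/121
I = (-1)√(30/121/(4π)) = -0.14046335

-0.140463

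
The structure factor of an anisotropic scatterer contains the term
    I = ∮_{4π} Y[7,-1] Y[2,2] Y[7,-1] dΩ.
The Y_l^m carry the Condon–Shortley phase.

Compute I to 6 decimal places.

0.195759

Rules hold: Σm=0, L=16 even, 5≤7≤9.
N = 15·5·15 = 1125
Δ = 2!·12!·2!/17! = 1/185640
Racah Σ t=0..2: t=0:+1/2419200 t=1:−1/518400 t=2:+1/2419200 = -1/907200
⇒ 3j(7 2 7; 0 0 0)² = 56/3315, sgn +1
Racah Σ t=2..2: t=2:+1/2073600 = 1/2073600
⇒ 3j(7 2 7; -1 2 -1)² = 28/1105, sgn +1
4πI² = N·(3j₀)²·(3jₘ)² = 23520/48841
I = +1·√(0.481563/4π) = 0.19575887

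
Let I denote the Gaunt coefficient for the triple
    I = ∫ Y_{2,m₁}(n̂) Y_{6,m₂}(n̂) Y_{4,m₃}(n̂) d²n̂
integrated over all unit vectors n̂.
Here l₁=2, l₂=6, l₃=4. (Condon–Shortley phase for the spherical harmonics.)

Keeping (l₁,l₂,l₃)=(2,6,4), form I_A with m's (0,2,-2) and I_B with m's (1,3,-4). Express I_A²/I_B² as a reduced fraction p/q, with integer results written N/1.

56/3

Shared (l₁,l₂,l₃)=(2,6,4): N and (l;000)² cancel in I_A²/I_B².
A: Δ = 4!·0!·8!/13! = 1/6435; Racah Σ t=2..2: t=2:+1/5760 = 1/5760; ⇒ 3j(2 6 4; 0 2 -2)² = 56/2145, sgn +1
B: Δ = 4!·0!·8!/13! = 1/6435; Racah Σ t=1..1: t=1:−1/241920 = -1/241920; ⇒ 3j(2 6 4; 1 3 -4)² = 1/715, sgn -1
I_A²/I_B² = (56/2145)/(1/715) = 56/3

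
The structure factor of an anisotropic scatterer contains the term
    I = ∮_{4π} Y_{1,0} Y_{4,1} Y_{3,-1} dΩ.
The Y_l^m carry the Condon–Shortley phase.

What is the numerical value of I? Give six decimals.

Checks pass: Σm=0; 8 even; l₃=3∈[3,5].
(2·1+1)(2·4+1)(2·3+1) = 189
Δ: 2! 0! 6! / 9! → 1/252
sum: t=1:−1/36 = -1/36
3j²(1 4 3; 0 0 0) = Δ·Π!·Σ² = 4/63  (sign +1)
sum: t=1:−1/48 = -1/48
3j²(1 4 3; 0 1 -1) = Δ·Π!·Σ² = 5/84  (sign -1)
combine: 4πI² = 189·4/63·5/84 = 5/7
take √, sign -1: I = -0.23841361

-0.238414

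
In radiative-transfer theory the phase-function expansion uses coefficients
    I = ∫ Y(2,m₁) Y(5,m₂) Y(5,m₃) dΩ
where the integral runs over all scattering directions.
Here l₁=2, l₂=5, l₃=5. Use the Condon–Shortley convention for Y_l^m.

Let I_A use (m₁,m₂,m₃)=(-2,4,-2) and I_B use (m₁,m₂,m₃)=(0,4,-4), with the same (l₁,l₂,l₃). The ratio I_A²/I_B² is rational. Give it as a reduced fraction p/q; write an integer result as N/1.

Shared (l₁,l₂,l₃)=(2,5,5): N and (l;000)² cancel in I_A²/I_B².
A: Δ = 2!·2!·8!/13! = 1/38610; Racah Σ t=2..2: t=2:+1/20160 = 1/20160; ⇒ 3j(2 5 5; -2 4 -2)² = 12/715, sgn -1
B: Δ = 2!·2!·8!/13! = 1/38610; Racah Σ t=1..2: t=1:−1/40320 t=2:+1/20160 = 1/40320; ⇒ 3j(2 5 5; 0 4 -4)² = 6/715, sgn -1
I_A²/I_B² = (12/715)/(6/715) = 2/1

2/1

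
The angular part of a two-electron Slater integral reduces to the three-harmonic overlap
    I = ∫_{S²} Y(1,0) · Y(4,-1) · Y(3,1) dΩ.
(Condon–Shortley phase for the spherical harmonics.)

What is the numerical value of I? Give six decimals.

Rules hold: Σm=0, L=8 even, 3≤3≤5.
N = 3·9·7 = 189
Δ = 2!·0!·6!/9! = 1/252
Racah Σ t=1..1: t=1:−1/36 = -1/36
⇒ 3j(1 4 3; 0 0 0)² = 4/63, sgn +1
Racah Σ t=1..1: t=1:−1/48 = -1/48
⇒ 3j(1 4 3; 0 -1 1)² = 5/84, sgn -1
4πI² = N·(3j₀)²·(3jₘ)² = 5/7
I = -1·√(0.714286/4π) = -0.23841361

-0.238414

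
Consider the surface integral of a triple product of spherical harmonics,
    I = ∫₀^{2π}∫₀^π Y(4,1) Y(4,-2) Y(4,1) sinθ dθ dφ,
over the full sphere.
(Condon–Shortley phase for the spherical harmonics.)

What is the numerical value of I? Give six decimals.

0.144370

m-sum 0 ✓  L=12 even ✓  0≤4≤8 ✓
Π(2lᵢ+1) = 9×9×9 = 729
triangle coeff Δ(4,4,4) = 1/450450
Σ_t [0,4]: t=0:+1/13824 t=1:−1/216 t=2:+1/64 t=3:−1/216 t=4:+1/13824 = 5/768
(3j)²=18/1001 [(4 4 4; 0 0 0)], sign=+1
Σ_t [0,2]: t=0:+1/576 t=1:−1/144 t=2:+1/576 = -1/288
(3j)²=20/1001 [(4 4 4; 1 -2 1)], sign=+1
⇒ 4πI² = 262440/1002001
I = (+1)√(262440/1002001/(4π)) = 0.14436968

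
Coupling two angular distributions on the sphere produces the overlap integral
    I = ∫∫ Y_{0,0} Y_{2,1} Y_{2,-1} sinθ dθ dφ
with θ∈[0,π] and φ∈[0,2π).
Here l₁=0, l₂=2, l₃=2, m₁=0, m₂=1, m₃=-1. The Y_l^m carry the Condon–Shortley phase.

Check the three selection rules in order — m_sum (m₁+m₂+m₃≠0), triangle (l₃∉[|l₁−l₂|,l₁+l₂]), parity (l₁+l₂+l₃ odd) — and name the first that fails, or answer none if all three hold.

Σmᵢ = 0  ✓
l₃∈[|l₁−l₂|,l₁+l₂]=[2,2], have l₃=2  ✓
Σlᵢ = 4 ⇒ even  ✓

none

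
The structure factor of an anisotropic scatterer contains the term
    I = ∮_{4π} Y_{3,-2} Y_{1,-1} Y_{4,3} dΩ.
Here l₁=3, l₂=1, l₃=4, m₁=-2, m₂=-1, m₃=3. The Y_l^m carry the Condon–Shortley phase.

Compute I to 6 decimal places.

m-sum 0 ✓  L=8 even ✓  2≤4≤4 ✓
Π(2lᵢ+1) = 7×3×9 = 189
triangle coeff Δ(3,1,4) = 1/252
Σ_t [0,0]: t=0:+1/36 = 1/36
(3j)²=4/63 [(3 1 4; 0 0 0)], sign=+1
Σ_t [0,0]: t=0:+1/240 = 1/240
(3j)²=1/12 [(3 1 4; -2 -1 3)], sign=-1
⇒ 4πI² = 1/1
I = (-1)√(1/1/(4π)) = -0.28209479

-0.282095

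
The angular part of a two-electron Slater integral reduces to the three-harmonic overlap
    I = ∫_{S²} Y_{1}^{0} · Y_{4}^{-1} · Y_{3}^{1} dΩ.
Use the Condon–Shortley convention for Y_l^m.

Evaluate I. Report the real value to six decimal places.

-0.238414

Rules hold: Σm=0, L=8 even, 3≤3≤5.
N = 3·9·7 = 189
Δ = 2!·0!·6!/9! = 1/252
Racah Σ t=1..1: t=1:−1/36 = -1/36
⇒ 3j(1 4 3; 0 0 0)² = 4/63, sgn +1
Racah Σ t=1..1: t=1:−1/48 = -1/48
⇒ 3j(1 4 3; 0 -1 1)² = 5/84, sgn -1
4πI² = N·(3j₀)²·(3jₘ)² = 5/7
I = -1·√(0.714286/4π) = -0.23841361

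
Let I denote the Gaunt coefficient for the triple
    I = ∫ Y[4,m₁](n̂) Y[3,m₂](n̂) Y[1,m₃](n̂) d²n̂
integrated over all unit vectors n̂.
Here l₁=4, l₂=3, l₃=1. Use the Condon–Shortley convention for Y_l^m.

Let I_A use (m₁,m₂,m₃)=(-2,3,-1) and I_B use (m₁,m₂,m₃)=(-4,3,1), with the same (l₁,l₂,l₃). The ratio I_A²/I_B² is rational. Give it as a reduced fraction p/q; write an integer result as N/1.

Same 4,3,1: normalisation and zero-m 3j drop out of the ratio.
A: Δ: 6! 2! 0! / 9! → 1/252; sum: t=6:+1/1440 = 1/1440; 3j²(4 3 1; -2 3 -1) = Δ·Π!·Σ² = 1/252  (sign +1)
B: Δ: 6! 2! 0! / 9! → 1/252; sum: t=6:+1/1440 = 1/1440; 3j²(4 3 1; -4 3 1) = Δ·Π!·Σ² = 1/9  (sign +1)
I_A²/I_B² = (1/252)/(1/9) = 1/28

1/28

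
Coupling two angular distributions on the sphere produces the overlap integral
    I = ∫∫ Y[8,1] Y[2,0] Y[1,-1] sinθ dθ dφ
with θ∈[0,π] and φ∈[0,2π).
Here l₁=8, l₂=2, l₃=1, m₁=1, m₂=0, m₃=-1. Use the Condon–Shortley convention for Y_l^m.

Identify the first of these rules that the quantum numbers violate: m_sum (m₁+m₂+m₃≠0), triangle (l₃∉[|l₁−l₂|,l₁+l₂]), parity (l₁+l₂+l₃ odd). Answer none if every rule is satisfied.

azimuthal sum: 1 + 0 − 1 = 0  ✓
6 ≤ 1 ≤ 10 (triangle on l)  ✗
L = 8 + 2 + 1 = 11 (odd)

triangle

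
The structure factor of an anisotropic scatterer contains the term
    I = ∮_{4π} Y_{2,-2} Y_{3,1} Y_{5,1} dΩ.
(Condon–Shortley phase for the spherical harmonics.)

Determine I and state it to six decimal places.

-0.092802

m-sum 0 ✓  L=10 even ✓  1≤5≤5 ✓
Π(2lᵢ+1) = 5×7×11 = 385
triangle coeff Δ(2,3,5) = 1/2310
Σ_t [0,0]: t=0:+1/144 = 1/144
(3j)²=10/231 [(2 3 5; 0 0 0)], sign=-1
Σ_t [0,0]: t=0:+1/1152 = 1/1152
(3j)²=1/154 [(2 3 5; -2 1 1)], sign=+1
⇒ 4πI² = 25/231
I = (-1)√(25/231/(4π)) = -0.09280237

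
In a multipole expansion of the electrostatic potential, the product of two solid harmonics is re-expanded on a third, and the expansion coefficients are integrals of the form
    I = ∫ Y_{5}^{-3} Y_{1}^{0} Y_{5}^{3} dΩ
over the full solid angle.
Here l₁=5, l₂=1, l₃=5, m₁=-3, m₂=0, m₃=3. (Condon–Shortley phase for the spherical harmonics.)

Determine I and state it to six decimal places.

Σlᵢ=11 odd — θ-integrand is odd under cosθ→−cosθ; I=0

0.000000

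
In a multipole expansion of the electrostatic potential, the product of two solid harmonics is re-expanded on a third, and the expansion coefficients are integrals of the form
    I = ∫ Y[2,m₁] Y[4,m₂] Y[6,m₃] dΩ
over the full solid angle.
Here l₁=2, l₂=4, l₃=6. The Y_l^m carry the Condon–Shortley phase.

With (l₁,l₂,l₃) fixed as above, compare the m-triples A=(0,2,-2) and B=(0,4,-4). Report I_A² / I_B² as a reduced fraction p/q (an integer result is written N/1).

Shared (l₁,l₂,l₃)=(2,4,6): N and (l;000)² cancel in I_A²/I_B².
A: Δ = 0!·4!·8!/13! = 1/6435; Racah Σ t=0..0: t=0:+1/5760 = 1/5760; ⇒ 3j(2 4 6; 0 2 -2)² = 56/2145, sgn +1
B: Δ = 0!·4!·8!/13! = 1/6435; Racah Σ t=0..0: t=0:+1/161280 = 1/161280; ⇒ 3j(2 4 6; 0 4 -4)² = 1/143, sgn +1
I_A²/I_B² = (56/2145)/(1/143) = 56/15

56/15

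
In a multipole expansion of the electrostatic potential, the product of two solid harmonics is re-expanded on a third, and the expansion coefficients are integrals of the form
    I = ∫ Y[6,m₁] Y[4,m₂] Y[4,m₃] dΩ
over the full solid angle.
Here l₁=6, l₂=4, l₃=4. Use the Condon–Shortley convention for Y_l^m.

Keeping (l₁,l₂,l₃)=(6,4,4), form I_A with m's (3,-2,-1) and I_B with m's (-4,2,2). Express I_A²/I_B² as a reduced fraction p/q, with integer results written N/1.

Same 6,4,4: normalisation and zero-m 3j drop out of the ratio.
A: Δ: 6! 6! 2! / 15! → 1/1261260; sum: t=0:+1/51840 t=1:−1/5760 t=2:+1/11520 = -7/103680; 3j²(6 4 4; 3 -2 -1) = Δ·Π!·Σ² = 7/858  (sign +1)
B: Δ: 6! 6! 2! / 15! → 1/1261260; sum: t=4:+1/69120 t=5:−1/14400 t=6:+1/69120 = -7/172800; 3j²(6 4 4; -4 2 2) = Δ·Π!·Σ² = 14/715  (sign -1)
I_A²/I_B² = (7/858)/(14/715) = 5/12

5/12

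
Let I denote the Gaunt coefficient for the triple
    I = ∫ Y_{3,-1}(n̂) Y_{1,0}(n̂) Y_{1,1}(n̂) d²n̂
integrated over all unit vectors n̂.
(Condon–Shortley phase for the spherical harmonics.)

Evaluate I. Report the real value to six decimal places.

0.000000

l₃=1 ∉ [2,4] — triangle fails ⇒ I = 0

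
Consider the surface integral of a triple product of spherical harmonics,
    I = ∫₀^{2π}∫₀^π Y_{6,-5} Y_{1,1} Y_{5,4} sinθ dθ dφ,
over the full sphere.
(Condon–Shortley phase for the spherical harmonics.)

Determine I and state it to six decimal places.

-0.303018

Checks pass: Σm=0; 12 even; l₃=5∈[5,7].
(2·6+1)(2·1+1)(2·5+1) = 429
Δ: 2! 10! 0! / 13! → 1/858
sum: t=1:−1/14400 = -1/14400
3j²(6 1 5; 0 0 0) = Δ·Π!·Σ² = 6/143  (sign +1)
sum: t=2:+1/725760 = 1/725760
3j²(6 1 5; -5 1 4) = Δ·Π!·Σ² = 5/78  (sign -1)
combine: 4πI² = 429·6/143·5/78 = 15/13
take √, sign -1: I = -0.30301841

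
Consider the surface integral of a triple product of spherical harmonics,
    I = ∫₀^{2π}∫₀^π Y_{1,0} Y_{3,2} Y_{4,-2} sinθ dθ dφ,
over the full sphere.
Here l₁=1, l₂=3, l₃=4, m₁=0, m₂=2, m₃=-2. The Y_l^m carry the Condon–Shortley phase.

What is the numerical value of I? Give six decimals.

0.213244

Checks pass: Σm=0; 8 even; l₃=4∈[2,4].
(2·1+1)(2·3+1)(2·4+1) = 189
Δ: 0! 2! 6! / 9! → 1/252
sum: t=0:+1/36 = 1/36
3j²(1 3 4; 0 0 0) = Δ·Π!·Σ² = 4/63  (sign +1)
sum: t=0:+1/120 = 1/120
3j²(1 3 4; 0 2 -2) = Δ·Π!·Σ² = 1/21  (sign +1)
combine: 4πI² = 189·4/63·1/21 = 4/7
take √, sign +1: I = 0.21324362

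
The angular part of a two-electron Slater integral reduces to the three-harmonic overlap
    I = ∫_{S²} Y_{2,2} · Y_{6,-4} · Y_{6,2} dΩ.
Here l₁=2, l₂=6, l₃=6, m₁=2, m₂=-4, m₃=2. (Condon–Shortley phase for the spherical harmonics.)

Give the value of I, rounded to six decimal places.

Checks pass: Σm=0; 14 even; l₃=6∈[4,8].
(2·2+1)(2·6+1)(2·6+1) = 845
Δ: 2! 2! 10! / 15! → 1/90090
sum: t=0:+1/69120 t=1:−1/14400 t=2:+1/69120 = -7/172800
3j²(2 6 6; 0 0 0) = Δ·Π!·Σ² = 14/715  (sign -1)
sum: t=0:+1/322560 = 1/322560
3j²(2 6 6; 2 -4 2) = Δ·Π!·Σ² = 18/1001  (sign +1)
combine: 4πI² = 845·14/715·18/1001 = 36/121
take √, sign -1: I = -0.15386989

-0.153870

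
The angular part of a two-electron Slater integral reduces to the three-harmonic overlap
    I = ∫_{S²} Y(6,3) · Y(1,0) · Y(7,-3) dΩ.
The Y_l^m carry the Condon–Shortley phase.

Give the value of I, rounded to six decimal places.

Checks pass: Σm=0; 14 even; l₃=7∈[5,7].
(2·6+1)(2·1+1)(2·7+1) = 585
Δ: 0! 12! 2! / 15! → 1/1365
sum: t=0:+1/518400 = 1/518400
3j²(6 1 7; 0 0 0) = Δ·Π!·Σ² = 7/195  (sign -1)
sum: t=0:+1/2177280 = 1/2177280
3j²(6 1 7; 3 0 -3) = Δ·Π!·Σ² = 8/273  (sign +1)
combine: 4πI² = 585·7/195·8/273 = 8/13
take √, sign -1: I = -0.22129336

-0.221293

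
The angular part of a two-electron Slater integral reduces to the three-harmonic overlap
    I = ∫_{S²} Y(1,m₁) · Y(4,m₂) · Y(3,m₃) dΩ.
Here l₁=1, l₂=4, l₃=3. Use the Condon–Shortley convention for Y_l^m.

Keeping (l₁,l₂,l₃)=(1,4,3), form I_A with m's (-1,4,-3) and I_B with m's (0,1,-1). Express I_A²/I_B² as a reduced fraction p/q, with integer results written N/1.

28/15

Shared (l₁,l₂,l₃)=(1,4,3): N and (l;000)² cancel in I_A²/I_B².
A: Δ = 2!·0!·6!/9! = 1/252; Racah Σ t=2..2: t=2:+1/1440 = 1/1440; ⇒ 3j(1 4 3; -1 4 -3)² = 1/9, sgn +1
B: Δ = 2!·0!·6!/9! = 1/252; Racah Σ t=1..1: t=1:−1/48 = -1/48; ⇒ 3j(1 4 3; 0 1 -1)² = 5/84, sgn -1
I_A²/I_B² = (1/9)/(5/84) = 28/15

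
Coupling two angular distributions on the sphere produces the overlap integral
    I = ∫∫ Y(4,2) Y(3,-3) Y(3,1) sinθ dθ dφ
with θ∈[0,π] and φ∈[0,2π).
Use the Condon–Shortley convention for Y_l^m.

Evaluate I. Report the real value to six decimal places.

-0.188451

Rules hold: Σm=0, L=10 even, 1≤3≤7.
N = 9·7·7 = 441
Δ = 4!·4!·2!/11! = 1/34650
Racah Σ t=1..3: t=1:−1/72 t=2:+1/16 t=3:−1/72 = 5/144
⇒ 3j(4 3 3; 0 0 0)² = 2/77, sgn -1
Racah Σ t=0..0: t=0:+1/192 = 1/192
⇒ 3j(4 3 3; 2 -3 1)² = 3/77, sgn +1
4πI² = N·(3j₀)²·(3jₘ)² = 54/121
I = -1·√(0.446281/4π) = -0.18845135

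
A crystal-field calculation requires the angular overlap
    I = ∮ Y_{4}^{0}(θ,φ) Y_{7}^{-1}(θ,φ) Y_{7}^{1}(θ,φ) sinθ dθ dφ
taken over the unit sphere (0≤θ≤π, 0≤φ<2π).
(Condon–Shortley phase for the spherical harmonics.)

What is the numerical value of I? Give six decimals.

Checks pass: Σm=0; 18 even; l₃=7∈[3,11].
(2·4+1)(2·7+1)(2·7+1) = 2025
Δ: 4! 4! 10! / 19! → 1/58198140
sum: t=0:+1/17418240 t=1:−1/622080 t=2:+1/230400 t=3:−1/622080 t=4:+1/17418240 = 1/806400
3j²(4 7 7; 0 0 0) = Δ·Π!·Σ² = 2268/230945  (sign -1)
sum: t=0:+1/9953280 t=1:−1/518400 t=2:+1/276480 t=3:−1/1088640 t=4:+1/46448640 = 23/25804800
3j²(4 7 7; 0 -1 1) = Δ·Π!·Σ² = 42849/6466460  (sign +1)
combine: 4πI² = 2025·2268/230945·42849/6466460 = 281132289/2133423721
take √, sign -1: I = -0.10240281

-0.102403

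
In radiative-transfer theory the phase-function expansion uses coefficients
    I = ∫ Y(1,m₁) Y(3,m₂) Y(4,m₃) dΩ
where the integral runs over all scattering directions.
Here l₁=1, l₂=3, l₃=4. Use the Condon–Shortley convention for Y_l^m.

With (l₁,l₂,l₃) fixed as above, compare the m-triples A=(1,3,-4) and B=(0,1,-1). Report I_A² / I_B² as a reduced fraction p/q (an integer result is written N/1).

28/15

l's match ⇒ only the (l;m) 3-j factors differ between A and B.
A: triangle coeff Δ(1,3,4) = 1/252; Σ_t [0,0]: t=0:+1/1440 = 1/1440; (3j)²=1/9 [(1 3 4; 1 3 -4)], sign=+1
B: triangle coeff Δ(1,3,4) = 1/252; Σ_t [0,0]: t=0:+1/48 = 1/48; (3j)²=5/84 [(1 3 4; 0 1 -1)], sign=-1
I_A²/I_B² = (1/9)/(5/84) = 28/15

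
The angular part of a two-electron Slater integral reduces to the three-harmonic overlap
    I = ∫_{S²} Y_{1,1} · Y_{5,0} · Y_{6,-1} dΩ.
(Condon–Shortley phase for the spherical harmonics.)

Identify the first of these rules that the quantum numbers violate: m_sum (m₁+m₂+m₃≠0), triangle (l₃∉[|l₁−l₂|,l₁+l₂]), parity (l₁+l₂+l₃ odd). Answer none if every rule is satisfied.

m₁+m₂+m₃ = 1 + 0 − 1 = 0  ✓
triangle: |1−5|=4 ≤ l₃=6 ≤ 1+5=6  ✓
parity: l₁+l₂+l₃ = 12 is even  ✓

none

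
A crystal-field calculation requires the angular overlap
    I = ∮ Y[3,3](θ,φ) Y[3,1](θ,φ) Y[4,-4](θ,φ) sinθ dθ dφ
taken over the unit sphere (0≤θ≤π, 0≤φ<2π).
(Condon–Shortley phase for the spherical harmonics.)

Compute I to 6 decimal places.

-0.166198

Rules hold: Σm=0, L=10 even, 0≤4≤6.
N = 7·7·9 = 441
Δ = 2!·4!·4!/11! = 1/34650
Racah Σ t=0..2: t=0:+1/72 t=1:−1/16 t=2:+1/72 = -5/144
⇒ 3j(3 3 4; 0 0 0)² = 2/77, sgn -1
Racah Σ t=0..0: t=0:+1/1152 = 1/1152
⇒ 3j(3 3 4; 3 1 -4)² = 1/33, sgn +1
4πI² = N·(3j₀)²·(3jₘ)² = 42/121
I = -1·√(0.347107/4π) = -0.16619847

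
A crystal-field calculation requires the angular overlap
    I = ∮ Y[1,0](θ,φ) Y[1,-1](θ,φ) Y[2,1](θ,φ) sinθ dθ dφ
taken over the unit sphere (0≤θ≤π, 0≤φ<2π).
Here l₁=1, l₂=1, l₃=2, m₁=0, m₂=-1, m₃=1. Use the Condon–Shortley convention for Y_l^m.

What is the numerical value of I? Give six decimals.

Checks pass: Σm=0; 4 even; l₃=2∈[0,2].
(2·1+1)(2·1+1)(2·2+1) = 45
Δ: 0! 2! 2! / 5! → 1/30
sum: t=0:+1/1 = 1/1
3j²(1 1 2; 0 0 0) = Δ·Π!·Σ² = 2/15  (sign +1)
sum: t=0:+1/2 = 1/2
3j²(1 1 2; 0 -1 1) = Δ·Π!·Σ² = 1/10  (sign -1)
combine: 4πI² = 45·2/15·1/10 = 3/5
take √, sign -1: I = -0.21850969

-0.218510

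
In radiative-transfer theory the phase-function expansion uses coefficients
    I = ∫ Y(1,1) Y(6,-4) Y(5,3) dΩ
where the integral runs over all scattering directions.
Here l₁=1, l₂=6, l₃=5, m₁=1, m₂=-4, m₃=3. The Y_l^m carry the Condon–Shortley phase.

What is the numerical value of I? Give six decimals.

Rules hold: Σm=0, L=12 even, 5≤5≤7.
N = 3·13·11 = 429
Δ = 2!·0!·10!/13! = 1/858
Racah Σ t=1..1: t=1:−1/14400 = -1/14400
⇒ 3j(1 6 5; 0 0 0)² = 6/143, sgn +1
Racah Σ t=0..0: t=0:+1/161280 = 1/161280
⇒ 3j(1 6 5; 1 -4 3)² = 15/286, sgn +1
4πI² = N·(3j₀)²·(3jₘ)² = 135/143
I = +1·√(0.944056/4π) = 0.27409047

0.274090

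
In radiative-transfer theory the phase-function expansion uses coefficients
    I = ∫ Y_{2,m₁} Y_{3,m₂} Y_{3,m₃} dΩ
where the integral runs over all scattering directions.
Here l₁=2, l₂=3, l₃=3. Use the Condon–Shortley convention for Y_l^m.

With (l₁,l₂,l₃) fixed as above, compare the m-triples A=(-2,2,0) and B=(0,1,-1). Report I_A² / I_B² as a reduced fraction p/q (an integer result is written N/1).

Shared (l₁,l₂,l₃)=(2,3,3): N and (l;000)² cancel in I_A²/I_B².
A: Δ = 2!·2!·4!/9! = 1/3780; Racah Σ t=2..2: t=2:+1/24 = 1/24; ⇒ 3j(2 3 3; -2 2 0)² = 1/21, sgn -1
B: Δ = 2!·2!·4!/9! = 1/3780; Racah Σ t=0..2: t=0:+1/96 t=1:−1/6 t=2:+1/16 = -3/32; ⇒ 3j(2 3 3; 0 1 -1)² = 3/140, sgn -1
I_A²/I_B² = (1/21)/(3/140) = 20/9

20/9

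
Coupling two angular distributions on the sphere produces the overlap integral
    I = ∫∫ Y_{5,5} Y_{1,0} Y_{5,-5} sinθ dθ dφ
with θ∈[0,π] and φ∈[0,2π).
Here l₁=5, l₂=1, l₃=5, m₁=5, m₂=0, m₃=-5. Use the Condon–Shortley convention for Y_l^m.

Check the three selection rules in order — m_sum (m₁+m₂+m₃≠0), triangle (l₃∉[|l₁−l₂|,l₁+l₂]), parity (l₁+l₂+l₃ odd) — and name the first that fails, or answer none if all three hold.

parity

Σmᵢ = 0  ✓
l₃∈[|l₁−l₂|,l₁+l₂]=[4,6], have l₃=5  ✓
Σlᵢ = 11 ⇒ odd  ✗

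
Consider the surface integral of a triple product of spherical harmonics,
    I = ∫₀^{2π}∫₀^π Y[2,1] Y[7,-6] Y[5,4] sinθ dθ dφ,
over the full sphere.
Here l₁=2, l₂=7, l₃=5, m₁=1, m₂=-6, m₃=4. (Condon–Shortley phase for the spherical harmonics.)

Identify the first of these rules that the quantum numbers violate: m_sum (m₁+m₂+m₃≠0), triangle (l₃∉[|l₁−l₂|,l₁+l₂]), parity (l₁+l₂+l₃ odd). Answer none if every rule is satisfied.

m_sum

Σmᵢ = -1  ✗
l₃∈[|l₁−l₂|,l₁+l₂]=[5,9], have l₃=5
Σlᵢ = 14 ⇒ even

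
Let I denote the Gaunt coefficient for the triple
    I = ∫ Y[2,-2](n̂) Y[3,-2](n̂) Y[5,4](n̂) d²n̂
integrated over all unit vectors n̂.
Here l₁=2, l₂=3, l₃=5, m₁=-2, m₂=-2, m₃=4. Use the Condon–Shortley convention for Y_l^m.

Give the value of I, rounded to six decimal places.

m-sum 0 ✓  L=10 even ✓  1≤5≤5 ✓
Π(2lᵢ+1) = 5×7×11 = 385
triangle coeff Δ(2,3,5) = 1/2310
Σ_t [0,0]: t=0:+1/144 = 1/144
(3j)²=10/231 [(2 3 5; 0 0 0)], sign=-1
Σ_t [0,0]: t=0:+1/2880 = 1/2880
(3j)²=3/55 [(2 3 5; -2 -2 4)], sign=-1
⇒ 4πI² = 10/11
I = (+1)√(10/11/(4π)) = 0.26896683

0.268967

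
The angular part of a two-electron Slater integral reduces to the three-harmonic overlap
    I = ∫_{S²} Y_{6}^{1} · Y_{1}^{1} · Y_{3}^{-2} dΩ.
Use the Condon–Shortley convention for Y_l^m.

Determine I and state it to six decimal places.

0.000000

|6−1|≤3≤6+1 violated ⇒ I = 0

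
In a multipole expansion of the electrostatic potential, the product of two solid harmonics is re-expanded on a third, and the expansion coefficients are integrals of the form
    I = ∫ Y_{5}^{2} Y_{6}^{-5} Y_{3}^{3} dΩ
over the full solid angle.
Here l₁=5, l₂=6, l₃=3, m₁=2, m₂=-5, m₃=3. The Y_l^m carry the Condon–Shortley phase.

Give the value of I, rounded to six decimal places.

0.169016

Rules hold: Σm=0, L=14 even, 1≤3≤11.
N = 11·13·7 = 1001
Δ = 8!·2!·4!/15! = 1/675675
Racah Σ t=3..5: t=3:−1/8640 t=4:+1/2304 t=5:−1/8640 = 7/34560
⇒ 3j(5 6 3; 0 0 0)² = 7/429, sgn -1
Racah Σ t=1..1: t=1:−1/241920 = -1/241920
⇒ 3j(5 6 3; 2 -5 3)² = 2/91, sgn -1
4πI² = N·(3j₀)²·(3jₘ)² = 14/39
I = +1·√(0.358974/4π) = 0.16901560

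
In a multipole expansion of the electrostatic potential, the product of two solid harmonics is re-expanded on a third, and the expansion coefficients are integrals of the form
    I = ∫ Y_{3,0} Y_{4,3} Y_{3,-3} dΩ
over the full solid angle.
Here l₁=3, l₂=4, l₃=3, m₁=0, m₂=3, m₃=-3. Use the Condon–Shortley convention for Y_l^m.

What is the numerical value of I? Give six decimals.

m-sum 0 ✓  L=10 even ✓  1≤3≤7 ✓
Π(2lᵢ+1) = 7×9×7 = 441
triangle coeff Δ(3,4,3) = 1/34650
Σ_t [1,3]: t=1:−1/72 t=2:+1/16 t=3:−1/72 = 5/144
(3j)²=2/77 [(3 4 3; 0 0 0)], sign=-1
Σ_t [3,3]: t=3:−1/288 = -1/288
(3j)²=1/22 [(3 4 3; 0 3 -3)], sign=-1
⇒ 4πI² = 63/121
I = (+1)√(63/121/(4π)) = 0.20355073

0.203551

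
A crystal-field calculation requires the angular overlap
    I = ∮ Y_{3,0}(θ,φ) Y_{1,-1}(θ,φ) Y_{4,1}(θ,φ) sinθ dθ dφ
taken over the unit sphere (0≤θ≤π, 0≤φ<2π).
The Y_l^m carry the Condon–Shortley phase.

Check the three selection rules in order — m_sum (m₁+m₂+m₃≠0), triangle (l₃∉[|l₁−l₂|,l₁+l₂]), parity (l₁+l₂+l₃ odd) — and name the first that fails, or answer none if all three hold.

none

azimuthal sum: 0 − 1 + 1 = 0  ✓
2 ≤ 4 ≤ 4 (triangle on l)  ✓
L = 3 + 1 + 4 = 8 (even)  ✓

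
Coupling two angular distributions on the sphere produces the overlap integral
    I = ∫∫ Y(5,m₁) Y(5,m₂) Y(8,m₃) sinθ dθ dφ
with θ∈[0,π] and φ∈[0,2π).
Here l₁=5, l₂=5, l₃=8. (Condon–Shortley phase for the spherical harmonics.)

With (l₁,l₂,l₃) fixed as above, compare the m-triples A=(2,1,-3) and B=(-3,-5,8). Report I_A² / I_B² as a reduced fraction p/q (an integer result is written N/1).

27/65

l's match ⇒ only the (l;m) 3-j factors differ between A and B.
A: triangle coeff Δ(5,5,8) = 1/37413090; Σ_t [0,2]: t=0:+1/2073600 t=1:−1/1036800 t=2:+1/5806080 = -1/3225600; (3j)²=27/4199 [(5 5 8; 2 1 -3)], sign=+1
B: triangle coeff Δ(5,5,8) = 1/37413090; Σ_t [0,0]: t=0:+1/3251404800 = 1/3251404800; (3j)²=5/323 [(5 5 8; -3 -5 8)], sign=+1
I_A²/I_B² = (27/4199)/(5/323) = 27/65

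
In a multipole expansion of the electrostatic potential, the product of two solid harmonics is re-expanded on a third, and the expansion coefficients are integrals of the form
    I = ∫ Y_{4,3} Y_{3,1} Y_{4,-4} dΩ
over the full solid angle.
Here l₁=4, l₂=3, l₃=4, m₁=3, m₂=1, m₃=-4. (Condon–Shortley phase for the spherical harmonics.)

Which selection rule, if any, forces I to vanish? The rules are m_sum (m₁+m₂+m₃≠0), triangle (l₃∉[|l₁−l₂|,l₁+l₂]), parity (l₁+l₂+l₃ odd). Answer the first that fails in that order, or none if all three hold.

m₁+m₂+m₃ = 3 + 1 − 4 = 0  ✓
triangle: |4−3|=1 ≤ l₃=4 ≤ 4+3=7  ✓
parity: l₁+l₂+l₃ = 11 is odd  ✗

parity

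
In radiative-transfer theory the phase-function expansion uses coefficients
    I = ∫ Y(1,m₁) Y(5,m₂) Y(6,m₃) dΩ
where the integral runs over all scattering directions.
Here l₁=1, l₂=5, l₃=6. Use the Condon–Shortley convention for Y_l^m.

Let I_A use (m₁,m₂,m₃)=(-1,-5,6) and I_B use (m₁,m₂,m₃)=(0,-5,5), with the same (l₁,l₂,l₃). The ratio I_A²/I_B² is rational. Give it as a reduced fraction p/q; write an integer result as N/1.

Same 1,5,6: normalisation and zero-m 3j drop out of the ratio.
A: Δ: 0! 2! 10! / 13! → 1/858; sum: t=0:+1/7257600 = 1/7257600; 3j²(1 5 6; -1 -5 6) = Δ·Π!·Σ² = 1/13  (sign +1)
B: Δ: 0! 2! 10! / 13! → 1/858; sum: t=0:+1/3628800 = 1/3628800; 3j²(1 5 6; 0 -5 5) = Δ·Π!·Σ² = 1/78  (sign -1)
I_A²/I_B² = (1/13)/(1/78) = 6/1

6/1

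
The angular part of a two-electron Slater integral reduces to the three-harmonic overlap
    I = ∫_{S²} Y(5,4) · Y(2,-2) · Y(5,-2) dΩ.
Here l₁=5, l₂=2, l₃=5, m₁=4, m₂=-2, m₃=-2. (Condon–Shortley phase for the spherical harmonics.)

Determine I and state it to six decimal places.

Checks pass: Σm=0; 12 even; l₃=5∈[3,7].
(2·5+1)(2·2+1)(2·5+1) = 605
Δ: 2! 8! 2! / 13! → 1/38610
sum: t=0:+1/2880 t=1:−1/576 t=2:+1/2880 = -1/960
3j²(5 2 5; 0 0 0) = Δ·Π!·Σ² = 10/429  (sign +1)
sum: t=0:+1/20160 = 1/20160
3j²(5 2 5; 4 -2 -2) = Δ·Π!·Σ² = 12/715  (sign -1)
combine: 4πI² = 605·10/429·12/715 = 40/169
take √, sign -1: I = -0.13724032

-0.137240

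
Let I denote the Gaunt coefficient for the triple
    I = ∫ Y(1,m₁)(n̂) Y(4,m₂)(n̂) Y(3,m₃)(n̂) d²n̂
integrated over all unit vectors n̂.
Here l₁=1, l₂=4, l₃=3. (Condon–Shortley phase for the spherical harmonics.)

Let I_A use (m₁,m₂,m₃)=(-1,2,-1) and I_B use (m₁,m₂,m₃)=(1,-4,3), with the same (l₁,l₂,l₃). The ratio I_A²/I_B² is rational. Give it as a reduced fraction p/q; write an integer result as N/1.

Same 1,4,3: normalisation and zero-m 3j drop out of the ratio.
A: Δ: 2! 0! 6! / 9! → 1/252; sum: t=2:+1/96 = 1/96; 3j²(1 4 3; -1 2 -1) = Δ·Π!·Σ² = 5/84  (sign +1)
B: Δ: 2! 0! 6! / 9! → 1/252; sum: t=0:+1/1440 = 1/1440; 3j²(1 4 3; 1 -4 3) = Δ·Π!·Σ² = 1/9  (sign +1)
I_A²/I_B² = (5/84)/(1/9) = 15/28

15/28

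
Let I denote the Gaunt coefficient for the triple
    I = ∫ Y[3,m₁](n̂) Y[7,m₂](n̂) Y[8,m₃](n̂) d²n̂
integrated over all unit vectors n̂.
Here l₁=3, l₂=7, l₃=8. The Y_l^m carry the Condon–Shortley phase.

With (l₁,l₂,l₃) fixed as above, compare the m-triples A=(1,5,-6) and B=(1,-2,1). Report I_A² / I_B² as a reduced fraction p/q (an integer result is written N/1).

624/529

Same 3,7,8: normalisation and zero-m 3j drop out of the ratio.
A: Δ: 2! 4! 12! / 19! → 1/5290740; sum: t=0:+1/3832012800 t=1:−1/239500800 t=2:+1/348364800 = -1/958003200; 3j²(3 7 8; 1 5 -6) = Δ·Π!·Σ² = 8/4845  (sign -1)
B: Δ: 2! 4! 12! / 19! → 1/5290740; sum: t=0:+1/4838400 t=1:−1/5806080 t=2:+1/104509440 = 23/522547200; 3j²(3 7 8; 1 -2 1) = Δ·Π!·Σ² = 529/377910  (sign -1)
I_A²/I_B² = (8/4845)/(529/377910) = 624/529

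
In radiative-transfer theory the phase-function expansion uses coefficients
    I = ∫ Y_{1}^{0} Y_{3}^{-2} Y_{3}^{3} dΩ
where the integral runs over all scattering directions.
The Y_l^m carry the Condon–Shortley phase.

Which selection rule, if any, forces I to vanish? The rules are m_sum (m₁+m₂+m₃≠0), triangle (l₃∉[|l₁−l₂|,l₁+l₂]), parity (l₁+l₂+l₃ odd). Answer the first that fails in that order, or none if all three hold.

Σmᵢ = 1  ✗
l₃∈[|l₁−l₂|,l₁+l₂]=[2,4], have l₃=3
Σlᵢ = 7 ⇒ odd

m_sum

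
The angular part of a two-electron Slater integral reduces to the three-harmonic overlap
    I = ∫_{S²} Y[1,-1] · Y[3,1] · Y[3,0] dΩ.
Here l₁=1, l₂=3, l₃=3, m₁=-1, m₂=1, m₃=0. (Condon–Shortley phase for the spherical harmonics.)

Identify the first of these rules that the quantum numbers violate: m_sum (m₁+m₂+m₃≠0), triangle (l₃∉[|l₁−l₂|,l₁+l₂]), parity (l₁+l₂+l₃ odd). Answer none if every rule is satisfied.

Σmᵢ = 0  ✓
l₃∈[|l₁−l₂|,l₁+l₂]=[2,4], have l₃=3  ✓
Σlᵢ = 7 ⇒ odd  ✗

parity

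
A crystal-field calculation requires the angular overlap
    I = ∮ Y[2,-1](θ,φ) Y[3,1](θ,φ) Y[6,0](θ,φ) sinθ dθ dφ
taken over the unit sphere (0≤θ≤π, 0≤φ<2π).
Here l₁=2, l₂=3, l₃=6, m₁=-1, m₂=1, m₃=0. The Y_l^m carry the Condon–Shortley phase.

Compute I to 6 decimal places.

0.000000

|2−3|≤6≤2+3 violated ⇒ I = 0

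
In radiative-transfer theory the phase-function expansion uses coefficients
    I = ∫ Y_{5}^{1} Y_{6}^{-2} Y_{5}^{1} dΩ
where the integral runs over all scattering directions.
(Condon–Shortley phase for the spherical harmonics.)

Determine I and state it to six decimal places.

0.125759

m-sum 0 ✓  L=16 even ✓  1≤5≤11 ✓
Π(2lᵢ+1) = 11×13×11 = 1573
triangle coeff Δ(5,6,5) = 1/28588560
Σ_t [1,5]: t=1:−1/345600 t=2:+1/13824 t=3:−1/5184 t=4:+1/13824 t=5:−1/345600 = -7/129600
(3j)²=80/7293 [(5 6 5; 0 0 0)], sign=+1
Σ_t [0,4]: t=0:+1/829440 t=1:−1/25920 t=2:+1/9216 t=3:−1/25920 t=4:+1/829440 = 7/207360
(3j)²=28/2431 [(5 6 5; 1 -2 1)], sign=+1
⇒ 4πI² = 2240/11271
I = (+1)√(2240/11271/(4π)) = 0.12575865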